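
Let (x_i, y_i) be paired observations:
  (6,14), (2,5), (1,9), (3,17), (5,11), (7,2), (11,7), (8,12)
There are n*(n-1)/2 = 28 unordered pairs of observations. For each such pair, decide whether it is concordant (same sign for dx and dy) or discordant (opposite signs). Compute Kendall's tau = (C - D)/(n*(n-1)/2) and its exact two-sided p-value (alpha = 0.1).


Step 1: Enumerate the 28 unordered pairs (i,j) with i<j and classify each by sign(x_j-x_i) * sign(y_j-y_i).
  (1,2):dx=-4,dy=-9->C; (1,3):dx=-5,dy=-5->C; (1,4):dx=-3,dy=+3->D; (1,5):dx=-1,dy=-3->C
  (1,6):dx=+1,dy=-12->D; (1,7):dx=+5,dy=-7->D; (1,8):dx=+2,dy=-2->D; (2,3):dx=-1,dy=+4->D
  (2,4):dx=+1,dy=+12->C; (2,5):dx=+3,dy=+6->C; (2,6):dx=+5,dy=-3->D; (2,7):dx=+9,dy=+2->C
  (2,8):dx=+6,dy=+7->C; (3,4):dx=+2,dy=+8->C; (3,5):dx=+4,dy=+2->C; (3,6):dx=+6,dy=-7->D
  (3,7):dx=+10,dy=-2->D; (3,8):dx=+7,dy=+3->C; (4,5):dx=+2,dy=-6->D; (4,6):dx=+4,dy=-15->D
  (4,7):dx=+8,dy=-10->D; (4,8):dx=+5,dy=-5->D; (5,6):dx=+2,dy=-9->D; (5,7):dx=+6,dy=-4->D
  (5,8):dx=+3,dy=+1->C; (6,7):dx=+4,dy=+5->C; (6,8):dx=+1,dy=+10->C; (7,8):dx=-3,dy=+5->D
Step 2: C = 13, D = 15, total pairs = 28.
Step 3: tau = (C - D)/(n(n-1)/2) = (13 - 15)/28 = -0.071429.
Step 4: Exact two-sided p-value (enumerate n! = 40320 permutations of y under H0): p = 0.904861.
Step 5: alpha = 0.1. fail to reject H0.

tau_b = -0.0714 (C=13, D=15), p = 0.904861, fail to reject H0.


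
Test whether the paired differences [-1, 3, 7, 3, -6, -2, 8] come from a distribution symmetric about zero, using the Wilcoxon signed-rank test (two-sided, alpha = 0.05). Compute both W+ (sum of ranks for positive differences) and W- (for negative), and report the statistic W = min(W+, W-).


Step 1: Drop any zero differences (none here) and take |d_i|.
|d| = [1, 3, 7, 3, 6, 2, 8]
Step 2: Midrank |d_i| (ties get averaged ranks).
ranks: |1|->1, |3|->3.5, |7|->6, |3|->3.5, |6|->5, |2|->2, |8|->7
Step 3: Attach original signs; sum ranks with positive sign and with negative sign.
W+ = 3.5 + 6 + 3.5 + 7 = 20
W- = 1 + 5 + 2 = 8
(Check: W+ + W- = 28 should equal n(n+1)/2 = 28.)
Step 4: Test statistic W = min(W+, W-) = 8.
Step 5: Ties in |d|, so use the tie-corrected normal approximation.
        E[W] = n(n+1)/4 = 7*8/4 = 14.
        Tie groups: |d|=3 (t=2); sum(t^3 - t) = 6.
        Var[W] = n(n+1)(2n+1)/24 - sum(t^3-t)/48 = 840/24 - 6/48 = 34.875.
        z = (W - E[W]) / sqrt(Var[W]) = (8 - 14) / 5.9055 = -1.0160.
        Two-sided p = 2*Phi(z) = 0.309629.
Step 6: alpha = 0.05. fail to reject H0.

W+ = 20, W- = 8, W = min = 8, p = 0.309629, fail to reject H0.


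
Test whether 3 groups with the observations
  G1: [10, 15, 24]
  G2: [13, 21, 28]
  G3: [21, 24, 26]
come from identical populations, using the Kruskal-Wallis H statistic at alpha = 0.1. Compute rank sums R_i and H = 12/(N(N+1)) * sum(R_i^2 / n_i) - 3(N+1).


Step 1: Combine all N = 9 observations and assign midranks.
sorted (value, group, rank): (10,G1,1), (13,G2,2), (15,G1,3), (21,G2,4.5), (21,G3,4.5), (24,G1,6.5), (24,G3,6.5), (26,G3,8), (28,G2,9)
Step 2: Sum ranks within each group.
R_1 = 10.5 (n_1 = 3)
R_2 = 15.5 (n_2 = 3)
R_3 = 19 (n_3 = 3)
Step 3: H = 12/(N(N+1)) * sum(R_i^2/n_i) - 3(N+1)
     = 12/(9*10) * (10.5^2/3 + 15.5^2/3 + 19^2/3) - 3*10
     = 0.133333 * 237.167 - 30
     = 1.622222.
Step 4: Ties present; correction factor C = 1 - 12/(9^3 - 9) = 0.983333. Corrected H = 1.622222 / 0.983333 = 1.649718.
Step 5: Under H0, H ~ chi^2(2); p-value = 0.438297.
Step 6: alpha = 0.1. fail to reject H0.

H = 1.6497, df = 2, p = 0.438297, fail to reject H0.


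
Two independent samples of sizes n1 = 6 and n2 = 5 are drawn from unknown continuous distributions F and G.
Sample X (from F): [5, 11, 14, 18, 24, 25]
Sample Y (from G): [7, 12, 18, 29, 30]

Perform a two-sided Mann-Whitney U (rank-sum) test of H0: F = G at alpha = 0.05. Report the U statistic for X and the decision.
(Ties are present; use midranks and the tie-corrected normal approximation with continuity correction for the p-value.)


Step 1: Combine and sort all 11 observations; assign midranks.
sorted (value, group): (5,X), (7,Y), (11,X), (12,Y), (14,X), (18,X), (18,Y), (24,X), (25,X), (29,Y), (30,Y)
ranks: 5->1, 7->2, 11->3, 12->4, 14->5, 18->6.5, 18->6.5, 24->8, 25->9, 29->10, 30->11
Step 2: Rank sum for X: R1 = 1 + 3 + 5 + 6.5 + 8 + 9 = 32.5.
Step 3: U_X = R1 - n1(n1+1)/2 = 32.5 - 6*7/2 = 32.5 - 21 = 11.5.
       U_Y = n1*n2 - U_X = 30 - 11.5 = 18.5.
Step 4: Ties are present, so use the tie-corrected normal approximation (with continuity correction) for the p-value.
Step 5: p-value = 0.583025; compare to alpha = 0.05. fail to reject H0.

U_X = 11.5, p = 0.583025, fail to reject H0 at alpha = 0.05.


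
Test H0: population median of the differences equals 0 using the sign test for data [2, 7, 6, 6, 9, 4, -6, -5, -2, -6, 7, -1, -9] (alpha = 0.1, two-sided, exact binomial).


Step 1: Discard zero differences. Original n = 13; n_eff = number of nonzero differences = 13.
Nonzero differences (with sign): +2, +7, +6, +6, +9, +4, -6, -5, -2, -6, +7, -1, -9
Step 2: Count signs: positive = 7, negative = 6.
Step 3: Under H0: P(positive) = 0.5, so the number of positives S ~ Bin(13, 0.5).
Step 4: Two-sided exact p-value = sum of Bin(13,0.5) probabilities at or below the observed probability = 1.000000.
Step 5: alpha = 0.1. fail to reject H0.

n_eff = 13, pos = 7, neg = 6, p = 1.000000, fail to reject H0.


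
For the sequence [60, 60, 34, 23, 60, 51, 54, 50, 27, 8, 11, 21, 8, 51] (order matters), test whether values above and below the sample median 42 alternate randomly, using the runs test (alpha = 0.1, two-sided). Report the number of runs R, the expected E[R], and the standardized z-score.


Step 1: Compute median = 42; label A = above, B = below.
Labels in order: AABBAAAABBBBBA  (n_A = 7, n_B = 7)
Step 2: Count runs R = 5.
Step 3: Under H0 (random ordering), E[R] = 2*n_A*n_B/(n_A+n_B) + 1 = 2*7*7/14 + 1 = 8.0000.
        Var[R] = 2*n_A*n_B*(2*n_A*n_B - n_A - n_B) / ((n_A+n_B)^2 * (n_A+n_B-1)) = 8232/2548 = 3.2308.
        SD[R] = 1.7974.
Step 4: Continuity-corrected z = (R + 0.5 - E[R]) / SD[R] = (5 + 0.5 - 8.0000) / 1.7974 = -1.3909.
Step 5: Two-sided p-value via normal approximation = 2*(1 - Phi(|z|)) = 0.164264.
Step 6: alpha = 0.1. fail to reject H0.

R = 5, z = -1.3909, p = 0.164264, fail to reject H0.


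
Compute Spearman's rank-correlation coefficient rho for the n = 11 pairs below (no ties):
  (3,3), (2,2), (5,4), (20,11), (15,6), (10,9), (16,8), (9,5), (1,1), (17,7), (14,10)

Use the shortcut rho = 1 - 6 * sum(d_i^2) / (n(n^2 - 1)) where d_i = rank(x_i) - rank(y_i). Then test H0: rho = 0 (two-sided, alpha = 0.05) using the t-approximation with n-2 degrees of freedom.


Step 1: Rank x and y separately (midranks; no ties here).
rank(x): 3->3, 2->2, 5->4, 20->11, 15->8, 10->6, 16->9, 9->5, 1->1, 17->10, 14->7
rank(y): 3->3, 2->2, 4->4, 11->11, 6->6, 9->9, 8->8, 5->5, 1->1, 7->7, 10->10
Step 2: d_i = R_x(i) - R_y(i); compute d_i^2.
  (3-3)^2=0, (2-2)^2=0, (4-4)^2=0, (11-11)^2=0, (8-6)^2=4, (6-9)^2=9, (9-8)^2=1, (5-5)^2=0, (1-1)^2=0, (10-7)^2=9, (7-10)^2=9
sum(d^2) = 32.
Step 3: rho = 1 - 6*32 / (11*(11^2 - 1)) = 1 - 192/1320 = 0.854545.
Step 4: Under H0, t = rho * sqrt((n-2)/(1-rho^2)) = 4.9360 ~ t(9).
Step 5: Two-sided p-value from the t-distribution with 9 df = 0.000807.
Step 6: alpha = 0.05. reject H0.

rho = 0.8545, p = 0.000807, reject H0 at alpha = 0.05.


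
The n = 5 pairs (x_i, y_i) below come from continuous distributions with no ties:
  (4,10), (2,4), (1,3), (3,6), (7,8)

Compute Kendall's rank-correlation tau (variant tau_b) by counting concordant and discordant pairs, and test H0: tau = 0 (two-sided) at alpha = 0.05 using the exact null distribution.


Step 1: Enumerate the 10 unordered pairs (i,j) with i<j and classify each by sign(x_j-x_i) * sign(y_j-y_i).
  (1,2):dx=-2,dy=-6->C; (1,3):dx=-3,dy=-7->C; (1,4):dx=-1,dy=-4->C; (1,5):dx=+3,dy=-2->D
  (2,3):dx=-1,dy=-1->C; (2,4):dx=+1,dy=+2->C; (2,5):dx=+5,dy=+4->C; (3,4):dx=+2,dy=+3->C
  (3,5):dx=+6,dy=+5->C; (4,5):dx=+4,dy=+2->C
Step 2: C = 9, D = 1, total pairs = 10.
Step 3: tau = (C - D)/(n(n-1)/2) = (9 - 1)/10 = 0.800000.
Step 4: Exact two-sided p-value (enumerate n! = 120 permutations of y under H0): p = 0.083333.
Step 5: alpha = 0.05. fail to reject H0.

tau_b = 0.8000 (C=9, D=1), p = 0.083333, fail to reject H0.


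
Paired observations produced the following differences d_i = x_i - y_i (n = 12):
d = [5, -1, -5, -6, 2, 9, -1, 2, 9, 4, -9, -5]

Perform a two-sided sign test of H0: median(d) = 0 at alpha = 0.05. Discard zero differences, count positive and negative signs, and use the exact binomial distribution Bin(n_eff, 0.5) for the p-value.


Step 1: Discard zero differences. Original n = 12; n_eff = number of nonzero differences = 12.
Nonzero differences (with sign): +5, -1, -5, -6, +2, +9, -1, +2, +9, +4, -9, -5
Step 2: Count signs: positive = 6, negative = 6.
Step 3: Under H0: P(positive) = 0.5, so the number of positives S ~ Bin(12, 0.5).
Step 4: Two-sided exact p-value = sum of Bin(12,0.5) probabilities at or below the observed probability = 1.000000.
Step 5: alpha = 0.05. fail to reject H0.

n_eff = 12, pos = 6, neg = 6, p = 1.000000, fail to reject H0.


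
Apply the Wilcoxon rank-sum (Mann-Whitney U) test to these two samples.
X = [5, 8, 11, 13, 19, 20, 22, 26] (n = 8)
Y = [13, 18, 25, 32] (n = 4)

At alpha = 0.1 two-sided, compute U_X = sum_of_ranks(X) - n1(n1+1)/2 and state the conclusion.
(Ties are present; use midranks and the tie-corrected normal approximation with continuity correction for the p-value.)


Step 1: Combine and sort all 12 observations; assign midranks.
sorted (value, group): (5,X), (8,X), (11,X), (13,X), (13,Y), (18,Y), (19,X), (20,X), (22,X), (25,Y), (26,X), (32,Y)
ranks: 5->1, 8->2, 11->3, 13->4.5, 13->4.5, 18->6, 19->7, 20->8, 22->9, 25->10, 26->11, 32->12
Step 2: Rank sum for X: R1 = 1 + 2 + 3 + 4.5 + 7 + 8 + 9 + 11 = 45.5.
Step 3: U_X = R1 - n1(n1+1)/2 = 45.5 - 8*9/2 = 45.5 - 36 = 9.5.
       U_Y = n1*n2 - U_X = 32 - 9.5 = 22.5.
Step 4: Ties are present, so use the tie-corrected normal approximation (with continuity correction) for the p-value.
Step 5: p-value = 0.307332; compare to alpha = 0.1. fail to reject H0.

U_X = 9.5, p = 0.307332, fail to reject H0 at alpha = 0.1.


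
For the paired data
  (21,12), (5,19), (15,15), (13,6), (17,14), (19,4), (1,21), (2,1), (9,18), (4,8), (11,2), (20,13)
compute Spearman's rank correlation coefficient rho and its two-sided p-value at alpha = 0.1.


Step 1: Rank x and y separately (midranks; no ties here).
rank(x): 21->12, 5->4, 15->8, 13->7, 17->9, 19->10, 1->1, 2->2, 9->5, 4->3, 11->6, 20->11
rank(y): 12->6, 19->11, 15->9, 6->4, 14->8, 4->3, 21->12, 1->1, 18->10, 8->5, 2->2, 13->7
Step 2: d_i = R_x(i) - R_y(i); compute d_i^2.
  (12-6)^2=36, (4-11)^2=49, (8-9)^2=1, (7-4)^2=9, (9-8)^2=1, (10-3)^2=49, (1-12)^2=121, (2-1)^2=1, (5-10)^2=25, (3-5)^2=4, (6-2)^2=16, (11-7)^2=16
sum(d^2) = 328.
Step 3: rho = 1 - 6*328 / (12*(12^2 - 1)) = 1 - 1968/1716 = -0.146853.
Step 4: Under H0, t = rho * sqrt((n-2)/(1-rho^2)) = -0.4695 ~ t(10).
Step 5: Two-sided p-value from the t-distribution with 10 df = 0.648796.
Step 6: alpha = 0.1. fail to reject H0.

rho = -0.1469, p = 0.648796, fail to reject H0 at alpha = 0.1.


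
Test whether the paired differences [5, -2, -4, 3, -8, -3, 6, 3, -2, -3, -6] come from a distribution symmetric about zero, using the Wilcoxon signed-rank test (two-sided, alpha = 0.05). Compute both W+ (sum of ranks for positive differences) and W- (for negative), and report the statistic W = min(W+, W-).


Step 1: Drop any zero differences (none here) and take |d_i|.
|d| = [5, 2, 4, 3, 8, 3, 6, 3, 2, 3, 6]
Step 2: Midrank |d_i| (ties get averaged ranks).
ranks: |5|->8, |2|->1.5, |4|->7, |3|->4.5, |8|->11, |3|->4.5, |6|->9.5, |3|->4.5, |2|->1.5, |3|->4.5, |6|->9.5
Step 3: Attach original signs; sum ranks with positive sign and with negative sign.
W+ = 8 + 4.5 + 9.5 + 4.5 = 26.5
W- = 1.5 + 7 + 11 + 4.5 + 1.5 + 4.5 + 9.5 = 39.5
(Check: W+ + W- = 66 should equal n(n+1)/2 = 66.)
Step 4: Test statistic W = min(W+, W-) = 26.5.
Step 5: Ties in |d|, so use the tie-corrected normal approximation.
        E[W] = n(n+1)/4 = 11*12/4 = 33.
        Tie groups: |d|=2 (t=2), |d|=3 (t=4), |d|=6 (t=2); sum(t^3 - t) = 72.
        Var[W] = n(n+1)(2n+1)/24 - sum(t^3-t)/48 = 3036/24 - 72/48 = 125.
        z = (W - E[W]) / sqrt(Var[W]) = (26.5 - 33) / 11.1803 = -0.5814.
        Two-sided p = 2*Phi(z) = 0.560986.
Step 6: alpha = 0.05. fail to reject H0.

W+ = 26.5, W- = 39.5, W = min = 26.5, p = 0.560986, fail to reject H0.


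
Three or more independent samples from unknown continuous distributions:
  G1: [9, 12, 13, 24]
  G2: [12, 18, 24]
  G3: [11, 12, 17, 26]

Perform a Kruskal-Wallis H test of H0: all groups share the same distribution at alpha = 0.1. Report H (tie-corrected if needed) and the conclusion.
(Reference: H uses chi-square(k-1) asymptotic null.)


Step 1: Combine all N = 11 observations and assign midranks.
sorted (value, group, rank): (9,G1,1), (11,G3,2), (12,G1,4), (12,G2,4), (12,G3,4), (13,G1,6), (17,G3,7), (18,G2,8), (24,G1,9.5), (24,G2,9.5), (26,G3,11)
Step 2: Sum ranks within each group.
R_1 = 20.5 (n_1 = 4)
R_2 = 21.5 (n_2 = 3)
R_3 = 24 (n_3 = 4)
Step 3: H = 12/(N(N+1)) * sum(R_i^2/n_i) - 3(N+1)
     = 12/(11*12) * (20.5^2/4 + 21.5^2/3 + 24^2/4) - 3*12
     = 0.090909 * 403.146 - 36
     = 0.649621.
Step 4: Ties present; correction factor C = 1 - 30/(11^3 - 11) = 0.977273. Corrected H = 0.649621 / 0.977273 = 0.664729.
Step 5: Under H0, H ~ chi^2(2); p-value = 0.717226.
Step 6: alpha = 0.1. fail to reject H0.

H = 0.6647, df = 2, p = 0.717226, fail to reject H0.


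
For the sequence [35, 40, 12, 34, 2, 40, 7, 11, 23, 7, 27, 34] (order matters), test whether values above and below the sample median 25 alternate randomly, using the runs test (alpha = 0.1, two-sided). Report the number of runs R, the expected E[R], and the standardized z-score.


Step 1: Compute median = 25; label A = above, B = below.
Labels in order: AABABABBBBAA  (n_A = 6, n_B = 6)
Step 2: Count runs R = 7.
Step 3: Under H0 (random ordering), E[R] = 2*n_A*n_B/(n_A+n_B) + 1 = 2*6*6/12 + 1 = 7.0000.
        Var[R] = 2*n_A*n_B*(2*n_A*n_B - n_A - n_B) / ((n_A+n_B)^2 * (n_A+n_B-1)) = 4320/1584 = 2.7273.
        SD[R] = 1.6514.
Step 4: R = E[R], so z = 0 with no continuity correction.
Step 5: Two-sided p-value via normal approximation = 2*(1 - Phi(|z|)) = 1.000000.
Step 6: alpha = 0.1. fail to reject H0.

R = 7, z = 0.0000, p = 1.000000, fail to reject H0.


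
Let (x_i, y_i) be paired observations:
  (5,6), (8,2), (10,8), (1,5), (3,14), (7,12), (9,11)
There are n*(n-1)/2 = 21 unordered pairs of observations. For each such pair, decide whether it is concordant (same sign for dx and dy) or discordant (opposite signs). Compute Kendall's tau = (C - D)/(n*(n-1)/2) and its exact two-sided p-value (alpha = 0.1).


Step 1: Enumerate the 21 unordered pairs (i,j) with i<j and classify each by sign(x_j-x_i) * sign(y_j-y_i).
  (1,2):dx=+3,dy=-4->D; (1,3):dx=+5,dy=+2->C; (1,4):dx=-4,dy=-1->C; (1,5):dx=-2,dy=+8->D
  (1,6):dx=+2,dy=+6->C; (1,7):dx=+4,dy=+5->C; (2,3):dx=+2,dy=+6->C; (2,4):dx=-7,dy=+3->D
  (2,5):dx=-5,dy=+12->D; (2,6):dx=-1,dy=+10->D; (2,7):dx=+1,dy=+9->C; (3,4):dx=-9,dy=-3->C
  (3,5):dx=-7,dy=+6->D; (3,6):dx=-3,dy=+4->D; (3,7):dx=-1,dy=+3->D; (4,5):dx=+2,dy=+9->C
  (4,6):dx=+6,dy=+7->C; (4,7):dx=+8,dy=+6->C; (5,6):dx=+4,dy=-2->D; (5,7):dx=+6,dy=-3->D
  (6,7):dx=+2,dy=-1->D
Step 2: C = 10, D = 11, total pairs = 21.
Step 3: tau = (C - D)/(n(n-1)/2) = (10 - 11)/21 = -0.047619.
Step 4: Exact two-sided p-value (enumerate n! = 5040 permutations of y under H0): p = 1.000000.
Step 5: alpha = 0.1. fail to reject H0.

tau_b = -0.0476 (C=10, D=11), p = 1.000000, fail to reject H0.


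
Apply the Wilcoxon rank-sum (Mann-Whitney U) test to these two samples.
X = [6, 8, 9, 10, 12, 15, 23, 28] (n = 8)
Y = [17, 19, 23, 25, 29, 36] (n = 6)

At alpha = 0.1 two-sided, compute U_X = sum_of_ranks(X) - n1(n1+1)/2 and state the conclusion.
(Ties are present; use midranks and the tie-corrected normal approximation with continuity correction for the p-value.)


Step 1: Combine and sort all 14 observations; assign midranks.
sorted (value, group): (6,X), (8,X), (9,X), (10,X), (12,X), (15,X), (17,Y), (19,Y), (23,X), (23,Y), (25,Y), (28,X), (29,Y), (36,Y)
ranks: 6->1, 8->2, 9->3, 10->4, 12->5, 15->6, 17->7, 19->8, 23->9.5, 23->9.5, 25->11, 28->12, 29->13, 36->14
Step 2: Rank sum for X: R1 = 1 + 2 + 3 + 4 + 5 + 6 + 9.5 + 12 = 42.5.
Step 3: U_X = R1 - n1(n1+1)/2 = 42.5 - 8*9/2 = 42.5 - 36 = 6.5.
       U_Y = n1*n2 - U_X = 48 - 6.5 = 41.5.
Step 4: Ties are present, so use the tie-corrected normal approximation (with continuity correction) for the p-value.
Step 5: p-value = 0.028013; compare to alpha = 0.1. reject H0.

U_X = 6.5, p = 0.028013, reject H0 at alpha = 0.1.


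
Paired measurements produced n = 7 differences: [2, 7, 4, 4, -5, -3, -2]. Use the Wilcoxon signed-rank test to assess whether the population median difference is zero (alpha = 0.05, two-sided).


Step 1: Drop any zero differences (none here) and take |d_i|.
|d| = [2, 7, 4, 4, 5, 3, 2]
Step 2: Midrank |d_i| (ties get averaged ranks).
ranks: |2|->1.5, |7|->7, |4|->4.5, |4|->4.5, |5|->6, |3|->3, |2|->1.5
Step 3: Attach original signs; sum ranks with positive sign and with negative sign.
W+ = 1.5 + 7 + 4.5 + 4.5 = 17.5
W- = 6 + 3 + 1.5 = 10.5
(Check: W+ + W- = 28 should equal n(n+1)/2 = 28.)
Step 4: Test statistic W = min(W+, W-) = 10.5.
Step 5: Ties in |d|, so use the tie-corrected normal approximation.
        E[W] = n(n+1)/4 = 7*8/4 = 14.
        Tie groups: |d|=2 (t=2), |d|=4 (t=2); sum(t^3 - t) = 12.
        Var[W] = n(n+1)(2n+1)/24 - sum(t^3-t)/48 = 840/24 - 12/48 = 34.75.
        z = (W - E[W]) / sqrt(Var[W]) = (10.5 - 14) / 5.8949 = -0.5937.
        Two-sided p = 2*Phi(z) = 0.552691.
Step 6: alpha = 0.05. fail to reject H0.

W+ = 17.5, W- = 10.5, W = min = 10.5, p = 0.552691, fail to reject H0.


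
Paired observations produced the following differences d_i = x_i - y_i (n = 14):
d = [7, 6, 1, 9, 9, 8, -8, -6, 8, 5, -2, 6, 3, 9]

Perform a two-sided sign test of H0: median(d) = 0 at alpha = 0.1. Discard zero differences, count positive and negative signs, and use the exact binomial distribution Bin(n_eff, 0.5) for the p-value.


Step 1: Discard zero differences. Original n = 14; n_eff = number of nonzero differences = 14.
Nonzero differences (with sign): +7, +6, +1, +9, +9, +8, -8, -6, +8, +5, -2, +6, +3, +9
Step 2: Count signs: positive = 11, negative = 3.
Step 3: Under H0: P(positive) = 0.5, so the number of positives S ~ Bin(14, 0.5).
Step 4: Two-sided exact p-value = sum of Bin(14,0.5) probabilities at or below the observed probability = 0.057373.
Step 5: alpha = 0.1. reject H0.

n_eff = 14, pos = 11, neg = 3, p = 0.057373, reject H0.


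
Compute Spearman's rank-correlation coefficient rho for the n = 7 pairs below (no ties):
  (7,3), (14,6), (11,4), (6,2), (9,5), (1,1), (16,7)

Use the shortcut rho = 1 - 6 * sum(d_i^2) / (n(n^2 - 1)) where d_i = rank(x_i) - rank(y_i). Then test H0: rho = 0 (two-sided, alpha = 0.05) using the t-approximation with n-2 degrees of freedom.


Step 1: Rank x and y separately (midranks; no ties here).
rank(x): 7->3, 14->6, 11->5, 6->2, 9->4, 1->1, 16->7
rank(y): 3->3, 6->6, 4->4, 2->2, 5->5, 1->1, 7->7
Step 2: d_i = R_x(i) - R_y(i); compute d_i^2.
  (3-3)^2=0, (6-6)^2=0, (5-4)^2=1, (2-2)^2=0, (4-5)^2=1, (1-1)^2=0, (7-7)^2=0
sum(d^2) = 2.
Step 3: rho = 1 - 6*2 / (7*(7^2 - 1)) = 1 - 12/336 = 0.964286.
Step 4: Under H0, t = rho * sqrt((n-2)/(1-rho^2)) = 8.1408 ~ t(5).
Step 5: Two-sided p-value from the t-distribution with 5 df = 0.000454.
Step 6: alpha = 0.05. reject H0.

rho = 0.9643, p = 0.000454, reject H0 at alpha = 0.05.


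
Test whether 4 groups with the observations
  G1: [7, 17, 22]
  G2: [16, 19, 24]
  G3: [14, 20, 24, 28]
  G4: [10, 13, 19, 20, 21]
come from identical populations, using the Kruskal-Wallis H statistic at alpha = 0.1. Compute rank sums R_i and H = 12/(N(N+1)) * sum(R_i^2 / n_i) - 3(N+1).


Step 1: Combine all N = 15 observations and assign midranks.
sorted (value, group, rank): (7,G1,1), (10,G4,2), (13,G4,3), (14,G3,4), (16,G2,5), (17,G1,6), (19,G2,7.5), (19,G4,7.5), (20,G3,9.5), (20,G4,9.5), (21,G4,11), (22,G1,12), (24,G2,13.5), (24,G3,13.5), (28,G3,15)
Step 2: Sum ranks within each group.
R_1 = 19 (n_1 = 3)
R_2 = 26 (n_2 = 3)
R_3 = 42 (n_3 = 4)
R_4 = 33 (n_4 = 5)
Step 3: H = 12/(N(N+1)) * sum(R_i^2/n_i) - 3(N+1)
     = 12/(15*16) * (19^2/3 + 26^2/3 + 42^2/4 + 33^2/5) - 3*16
     = 0.050000 * 1004.47 - 48
     = 2.223333.
Step 4: Ties present; correction factor C = 1 - 18/(15^3 - 15) = 0.994643. Corrected H = 2.223333 / 0.994643 = 2.235308.
Step 5: Under H0, H ~ chi^2(3); p-value = 0.525027.
Step 6: alpha = 0.1. fail to reject H0.

H = 2.2353, df = 3, p = 0.525027, fail to reject H0.


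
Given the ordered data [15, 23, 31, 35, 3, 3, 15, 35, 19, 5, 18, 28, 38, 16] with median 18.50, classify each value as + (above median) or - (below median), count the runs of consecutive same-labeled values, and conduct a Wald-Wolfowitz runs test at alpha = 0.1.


Step 1: Compute median = 18.50; label A = above, B = below.
Labels in order: BAAABBBAABBAAB  (n_A = 7, n_B = 7)
Step 2: Count runs R = 7.
Step 3: Under H0 (random ordering), E[R] = 2*n_A*n_B/(n_A+n_B) + 1 = 2*7*7/14 + 1 = 8.0000.
        Var[R] = 2*n_A*n_B*(2*n_A*n_B - n_A - n_B) / ((n_A+n_B)^2 * (n_A+n_B-1)) = 8232/2548 = 3.2308.
        SD[R] = 1.7974.
Step 4: Continuity-corrected z = (R + 0.5 - E[R]) / SD[R] = (7 + 0.5 - 8.0000) / 1.7974 = -0.2782.
Step 5: Two-sided p-value via normal approximation = 2*(1 - Phi(|z|)) = 0.780879.
Step 6: alpha = 0.1. fail to reject H0.

R = 7, z = -0.2782, p = 0.780879, fail to reject H0.


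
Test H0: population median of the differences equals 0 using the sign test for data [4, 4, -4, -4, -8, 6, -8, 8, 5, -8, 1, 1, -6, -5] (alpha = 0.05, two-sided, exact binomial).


Step 1: Discard zero differences. Original n = 14; n_eff = number of nonzero differences = 14.
Nonzero differences (with sign): +4, +4, -4, -4, -8, +6, -8, +8, +5, -8, +1, +1, -6, -5
Step 2: Count signs: positive = 7, negative = 7.
Step 3: Under H0: P(positive) = 0.5, so the number of positives S ~ Bin(14, 0.5).
Step 4: Two-sided exact p-value = sum of Bin(14,0.5) probabilities at or below the observed probability = 1.000000.
Step 5: alpha = 0.05. fail to reject H0.

n_eff = 14, pos = 7, neg = 7, p = 1.000000, fail to reject H0.


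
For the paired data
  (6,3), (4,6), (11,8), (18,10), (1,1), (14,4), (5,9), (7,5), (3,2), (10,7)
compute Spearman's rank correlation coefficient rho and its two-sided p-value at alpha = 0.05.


Step 1: Rank x and y separately (midranks; no ties here).
rank(x): 6->5, 4->3, 11->8, 18->10, 1->1, 14->9, 5->4, 7->6, 3->2, 10->7
rank(y): 3->3, 6->6, 8->8, 10->10, 1->1, 4->4, 9->9, 5->5, 2->2, 7->7
Step 2: d_i = R_x(i) - R_y(i); compute d_i^2.
  (5-3)^2=4, (3-6)^2=9, (8-8)^2=0, (10-10)^2=0, (1-1)^2=0, (9-4)^2=25, (4-9)^2=25, (6-5)^2=1, (2-2)^2=0, (7-7)^2=0
sum(d^2) = 64.
Step 3: rho = 1 - 6*64 / (10*(10^2 - 1)) = 1 - 384/990 = 0.612121.
Step 4: Under H0, t = rho * sqrt((n-2)/(1-rho^2)) = 2.1895 ~ t(8).
Step 5: Two-sided p-value from the t-distribution with 8 df = 0.059972.
Step 6: alpha = 0.05. fail to reject H0.

rho = 0.6121, p = 0.059972, fail to reject H0 at alpha = 0.05.


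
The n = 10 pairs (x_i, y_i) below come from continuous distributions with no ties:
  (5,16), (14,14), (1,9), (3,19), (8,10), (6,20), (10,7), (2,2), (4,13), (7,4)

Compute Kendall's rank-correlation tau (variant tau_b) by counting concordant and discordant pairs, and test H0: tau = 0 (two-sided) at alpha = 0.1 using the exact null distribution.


Step 1: Enumerate the 45 unordered pairs (i,j) with i<j and classify each by sign(x_j-x_i) * sign(y_j-y_i).
  (1,2):dx=+9,dy=-2->D; (1,3):dx=-4,dy=-7->C; (1,4):dx=-2,dy=+3->D; (1,5):dx=+3,dy=-6->D
  (1,6):dx=+1,dy=+4->C; (1,7):dx=+5,dy=-9->D; (1,8):dx=-3,dy=-14->C; (1,9):dx=-1,dy=-3->C
  (1,10):dx=+2,dy=-12->D; (2,3):dx=-13,dy=-5->C; (2,4):dx=-11,dy=+5->D; (2,5):dx=-6,dy=-4->C
  (2,6):dx=-8,dy=+6->D; (2,7):dx=-4,dy=-7->C; (2,8):dx=-12,dy=-12->C; (2,9):dx=-10,dy=-1->C
  (2,10):dx=-7,dy=-10->C; (3,4):dx=+2,dy=+10->C; (3,5):dx=+7,dy=+1->C; (3,6):dx=+5,dy=+11->C
  (3,7):dx=+9,dy=-2->D; (3,8):dx=+1,dy=-7->D; (3,9):dx=+3,dy=+4->C; (3,10):dx=+6,dy=-5->D
  (4,5):dx=+5,dy=-9->D; (4,6):dx=+3,dy=+1->C; (4,7):dx=+7,dy=-12->D; (4,8):dx=-1,dy=-17->C
  (4,9):dx=+1,dy=-6->D; (4,10):dx=+4,dy=-15->D; (5,6):dx=-2,dy=+10->D; (5,7):dx=+2,dy=-3->D
  (5,8):dx=-6,dy=-8->C; (5,9):dx=-4,dy=+3->D; (5,10):dx=-1,dy=-6->C; (6,7):dx=+4,dy=-13->D
  (6,8):dx=-4,dy=-18->C; (6,9):dx=-2,dy=-7->C; (6,10):dx=+1,dy=-16->D; (7,8):dx=-8,dy=-5->C
  (7,9):dx=-6,dy=+6->D; (7,10):dx=-3,dy=-3->C; (8,9):dx=+2,dy=+11->C; (8,10):dx=+5,dy=+2->C
  (9,10):dx=+3,dy=-9->D
Step 2: C = 24, D = 21, total pairs = 45.
Step 3: tau = (C - D)/(n(n-1)/2) = (24 - 21)/45 = 0.066667.
Step 4: Exact two-sided p-value (enumerate n! = 3628800 permutations of y under H0): p = 0.861801.
Step 5: alpha = 0.1. fail to reject H0.

tau_b = 0.0667 (C=24, D=21), p = 0.861801, fail to reject H0.


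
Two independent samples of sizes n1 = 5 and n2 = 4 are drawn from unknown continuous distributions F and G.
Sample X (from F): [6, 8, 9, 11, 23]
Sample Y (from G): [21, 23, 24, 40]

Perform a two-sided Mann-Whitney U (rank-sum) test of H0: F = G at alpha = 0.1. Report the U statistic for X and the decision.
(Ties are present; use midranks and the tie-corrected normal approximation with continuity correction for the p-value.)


Step 1: Combine and sort all 9 observations; assign midranks.
sorted (value, group): (6,X), (8,X), (9,X), (11,X), (21,Y), (23,X), (23,Y), (24,Y), (40,Y)
ranks: 6->1, 8->2, 9->3, 11->4, 21->5, 23->6.5, 23->6.5, 24->8, 40->9
Step 2: Rank sum for X: R1 = 1 + 2 + 3 + 4 + 6.5 = 16.5.
Step 3: U_X = R1 - n1(n1+1)/2 = 16.5 - 5*6/2 = 16.5 - 15 = 1.5.
       U_Y = n1*n2 - U_X = 20 - 1.5 = 18.5.
Step 4: Ties are present, so use the tie-corrected normal approximation (with continuity correction) for the p-value.
Step 5: p-value = 0.049090; compare to alpha = 0.1. reject H0.

U_X = 1.5, p = 0.049090, reject H0 at alpha = 0.1.


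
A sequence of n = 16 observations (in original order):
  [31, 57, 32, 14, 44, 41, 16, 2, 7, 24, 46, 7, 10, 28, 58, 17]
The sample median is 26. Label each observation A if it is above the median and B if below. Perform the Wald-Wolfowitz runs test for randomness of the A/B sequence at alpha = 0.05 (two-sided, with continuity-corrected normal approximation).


Step 1: Compute median = 26; label A = above, B = below.
Labels in order: AAABAABBBBABBAAB  (n_A = 8, n_B = 8)
Step 2: Count runs R = 8.
Step 3: Under H0 (random ordering), E[R] = 2*n_A*n_B/(n_A+n_B) + 1 = 2*8*8/16 + 1 = 9.0000.
        Var[R] = 2*n_A*n_B*(2*n_A*n_B - n_A - n_B) / ((n_A+n_B)^2 * (n_A+n_B-1)) = 14336/3840 = 3.7333.
        SD[R] = 1.9322.
Step 4: Continuity-corrected z = (R + 0.5 - E[R]) / SD[R] = (8 + 0.5 - 9.0000) / 1.9322 = -0.2588.
Step 5: Two-sided p-value via normal approximation = 2*(1 - Phi(|z|)) = 0.795809.
Step 6: alpha = 0.05. fail to reject H0.

R = 8, z = -0.2588, p = 0.795809, fail to reject H0.


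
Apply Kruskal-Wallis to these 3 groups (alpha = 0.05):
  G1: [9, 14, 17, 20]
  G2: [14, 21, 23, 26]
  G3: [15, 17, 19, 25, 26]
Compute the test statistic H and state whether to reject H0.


Step 1: Combine all N = 13 observations and assign midranks.
sorted (value, group, rank): (9,G1,1), (14,G1,2.5), (14,G2,2.5), (15,G3,4), (17,G1,5.5), (17,G3,5.5), (19,G3,7), (20,G1,8), (21,G2,9), (23,G2,10), (25,G3,11), (26,G2,12.5), (26,G3,12.5)
Step 2: Sum ranks within each group.
R_1 = 17 (n_1 = 4)
R_2 = 34 (n_2 = 4)
R_3 = 40 (n_3 = 5)
Step 3: H = 12/(N(N+1)) * sum(R_i^2/n_i) - 3(N+1)
     = 12/(13*14) * (17^2/4 + 34^2/4 + 40^2/5) - 3*14
     = 0.065934 * 681.25 - 42
     = 2.917582.
Step 4: Ties present; correction factor C = 1 - 18/(13^3 - 13) = 0.991758. Corrected H = 2.917582 / 0.991758 = 2.941828.
Step 5: Under H0, H ~ chi^2(2); p-value = 0.229715.
Step 6: alpha = 0.05. fail to reject H0.

H = 2.9418, df = 2, p = 0.229715, fail to reject H0.


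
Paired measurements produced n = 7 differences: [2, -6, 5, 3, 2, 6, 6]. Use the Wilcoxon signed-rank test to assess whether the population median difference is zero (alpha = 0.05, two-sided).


Step 1: Drop any zero differences (none here) and take |d_i|.
|d| = [2, 6, 5, 3, 2, 6, 6]
Step 2: Midrank |d_i| (ties get averaged ranks).
ranks: |2|->1.5, |6|->6, |5|->4, |3|->3, |2|->1.5, |6|->6, |6|->6
Step 3: Attach original signs; sum ranks with positive sign and with negative sign.
W+ = 1.5 + 4 + 3 + 1.5 + 6 + 6 = 22
W- = 6 = 6
(Check: W+ + W- = 28 should equal n(n+1)/2 = 28.)
Step 4: Test statistic W = min(W+, W-) = 6.
Step 5: Ties in |d|, so use the tie-corrected normal approximation.
        E[W] = n(n+1)/4 = 7*8/4 = 14.
        Tie groups: |d|=2 (t=2), |d|=6 (t=3); sum(t^3 - t) = 30.
        Var[W] = n(n+1)(2n+1)/24 - sum(t^3-t)/48 = 840/24 - 30/48 = 34.375.
        z = (W - E[W]) / sqrt(Var[W]) = (6 - 14) / 5.8630 = -1.3645.
        Two-sided p = 2*Phi(z) = 0.172415.
Step 6: alpha = 0.05. fail to reject H0.

W+ = 22, W- = 6, W = min = 6, p = 0.172415, fail to reject H0.


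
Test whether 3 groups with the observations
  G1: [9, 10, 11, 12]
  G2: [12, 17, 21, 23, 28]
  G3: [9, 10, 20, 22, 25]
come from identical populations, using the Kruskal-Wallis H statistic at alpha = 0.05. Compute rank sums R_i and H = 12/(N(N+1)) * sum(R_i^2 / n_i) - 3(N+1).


Step 1: Combine all N = 14 observations and assign midranks.
sorted (value, group, rank): (9,G1,1.5), (9,G3,1.5), (10,G1,3.5), (10,G3,3.5), (11,G1,5), (12,G1,6.5), (12,G2,6.5), (17,G2,8), (20,G3,9), (21,G2,10), (22,G3,11), (23,G2,12), (25,G3,13), (28,G2,14)
Step 2: Sum ranks within each group.
R_1 = 16.5 (n_1 = 4)
R_2 = 50.5 (n_2 = 5)
R_3 = 38 (n_3 = 5)
Step 3: H = 12/(N(N+1)) * sum(R_i^2/n_i) - 3(N+1)
     = 12/(14*15) * (16.5^2/4 + 50.5^2/5 + 38^2/5) - 3*15
     = 0.057143 * 866.913 - 45
     = 4.537857.
Step 4: Ties present; correction factor C = 1 - 18/(14^3 - 14) = 0.993407. Corrected H = 4.537857 / 0.993407 = 4.567976.
Step 5: Under H0, H ~ chi^2(2); p-value = 0.101877.
Step 6: alpha = 0.05. fail to reject H0.

H = 4.5680, df = 2, p = 0.101877, fail to reject H0.


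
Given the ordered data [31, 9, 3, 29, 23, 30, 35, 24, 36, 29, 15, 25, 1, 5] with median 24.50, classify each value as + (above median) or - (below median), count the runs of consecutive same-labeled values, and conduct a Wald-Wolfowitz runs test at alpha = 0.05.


Step 1: Compute median = 24.50; label A = above, B = below.
Labels in order: ABBABAABAABABB  (n_A = 7, n_B = 7)
Step 2: Count runs R = 10.
Step 3: Under H0 (random ordering), E[R] = 2*n_A*n_B/(n_A+n_B) + 1 = 2*7*7/14 + 1 = 8.0000.
        Var[R] = 2*n_A*n_B*(2*n_A*n_B - n_A - n_B) / ((n_A+n_B)^2 * (n_A+n_B-1)) = 8232/2548 = 3.2308.
        SD[R] = 1.7974.
Step 4: Continuity-corrected z = (R - 0.5 - E[R]) / SD[R] = (10 - 0.5 - 8.0000) / 1.7974 = 0.8345.
Step 5: Two-sided p-value via normal approximation = 2*(1 - Phi(|z|)) = 0.403986.
Step 6: alpha = 0.05. fail to reject H0.

R = 10, z = 0.8345, p = 0.403986, fail to reject H0.


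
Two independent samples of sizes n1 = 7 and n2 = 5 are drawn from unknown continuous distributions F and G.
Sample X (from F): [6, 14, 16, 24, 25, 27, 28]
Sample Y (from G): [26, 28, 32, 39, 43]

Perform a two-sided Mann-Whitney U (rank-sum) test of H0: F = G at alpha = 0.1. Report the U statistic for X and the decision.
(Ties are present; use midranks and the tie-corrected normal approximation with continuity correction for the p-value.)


Step 1: Combine and sort all 12 observations; assign midranks.
sorted (value, group): (6,X), (14,X), (16,X), (24,X), (25,X), (26,Y), (27,X), (28,X), (28,Y), (32,Y), (39,Y), (43,Y)
ranks: 6->1, 14->2, 16->3, 24->4, 25->5, 26->6, 27->7, 28->8.5, 28->8.5, 32->10, 39->11, 43->12
Step 2: Rank sum for X: R1 = 1 + 2 + 3 + 4 + 5 + 7 + 8.5 = 30.5.
Step 3: U_X = R1 - n1(n1+1)/2 = 30.5 - 7*8/2 = 30.5 - 28 = 2.5.
       U_Y = n1*n2 - U_X = 35 - 2.5 = 32.5.
Step 4: Ties are present, so use the tie-corrected normal approximation (with continuity correction) for the p-value.
Step 5: p-value = 0.018328; compare to alpha = 0.1. reject H0.

U_X = 2.5, p = 0.018328, reject H0 at alpha = 0.1.


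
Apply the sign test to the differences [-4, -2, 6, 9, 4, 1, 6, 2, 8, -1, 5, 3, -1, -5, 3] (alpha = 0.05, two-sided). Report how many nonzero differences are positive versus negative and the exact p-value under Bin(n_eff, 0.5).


Step 1: Discard zero differences. Original n = 15; n_eff = number of nonzero differences = 15.
Nonzero differences (with sign): -4, -2, +6, +9, +4, +1, +6, +2, +8, -1, +5, +3, -1, -5, +3
Step 2: Count signs: positive = 10, negative = 5.
Step 3: Under H0: P(positive) = 0.5, so the number of positives S ~ Bin(15, 0.5).
Step 4: Two-sided exact p-value = sum of Bin(15,0.5) probabilities at or below the observed probability = 0.301758.
Step 5: alpha = 0.05. fail to reject H0.

n_eff = 15, pos = 10, neg = 5, p = 0.301758, fail to reject H0.


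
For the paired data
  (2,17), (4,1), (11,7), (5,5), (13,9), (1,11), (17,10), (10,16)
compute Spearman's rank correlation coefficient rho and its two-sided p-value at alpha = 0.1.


Step 1: Rank x and y separately (midranks; no ties here).
rank(x): 2->2, 4->3, 11->6, 5->4, 13->7, 1->1, 17->8, 10->5
rank(y): 17->8, 1->1, 7->3, 5->2, 9->4, 11->6, 10->5, 16->7
Step 2: d_i = R_x(i) - R_y(i); compute d_i^2.
  (2-8)^2=36, (3-1)^2=4, (6-3)^2=9, (4-2)^2=4, (7-4)^2=9, (1-6)^2=25, (8-5)^2=9, (5-7)^2=4
sum(d^2) = 100.
Step 3: rho = 1 - 6*100 / (8*(8^2 - 1)) = 1 - 600/504 = -0.190476.
Step 4: Under H0, t = rho * sqrt((n-2)/(1-rho^2)) = -0.4753 ~ t(6).
Step 5: Two-sided p-value from the t-distribution with 6 df = 0.651401.
Step 6: alpha = 0.1. fail to reject H0.

rho = -0.1905, p = 0.651401, fail to reject H0 at alpha = 0.1.


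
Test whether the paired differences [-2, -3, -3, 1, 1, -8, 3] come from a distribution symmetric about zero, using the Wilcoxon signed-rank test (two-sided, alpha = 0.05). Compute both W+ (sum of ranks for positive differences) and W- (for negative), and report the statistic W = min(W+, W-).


Step 1: Drop any zero differences (none here) and take |d_i|.
|d| = [2, 3, 3, 1, 1, 8, 3]
Step 2: Midrank |d_i| (ties get averaged ranks).
ranks: |2|->3, |3|->5, |3|->5, |1|->1.5, |1|->1.5, |8|->7, |3|->5
Step 3: Attach original signs; sum ranks with positive sign and with negative sign.
W+ = 1.5 + 1.5 + 5 = 8
W- = 3 + 5 + 5 + 7 = 20
(Check: W+ + W- = 28 should equal n(n+1)/2 = 28.)
Step 4: Test statistic W = min(W+, W-) = 8.
Step 5: Ties in |d|, so use the tie-corrected normal approximation.
        E[W] = n(n+1)/4 = 7*8/4 = 14.
        Tie groups: |d|=1 (t=2), |d|=3 (t=3); sum(t^3 - t) = 30.
        Var[W] = n(n+1)(2n+1)/24 - sum(t^3-t)/48 = 840/24 - 30/48 = 34.375.
        z = (W - E[W]) / sqrt(Var[W]) = (8 - 14) / 5.8630 = -1.0234.
        Two-sided p = 2*Phi(z) = 0.306136.
Step 6: alpha = 0.05. fail to reject H0.

W+ = 8, W- = 20, W = min = 8, p = 0.306136, fail to reject H0.


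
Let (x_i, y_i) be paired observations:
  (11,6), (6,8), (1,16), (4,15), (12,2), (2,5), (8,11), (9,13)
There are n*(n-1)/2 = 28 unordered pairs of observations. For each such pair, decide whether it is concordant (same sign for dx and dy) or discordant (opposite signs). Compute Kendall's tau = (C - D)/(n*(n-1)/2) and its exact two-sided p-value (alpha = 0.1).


Step 1: Enumerate the 28 unordered pairs (i,j) with i<j and classify each by sign(x_j-x_i) * sign(y_j-y_i).
  (1,2):dx=-5,dy=+2->D; (1,3):dx=-10,dy=+10->D; (1,4):dx=-7,dy=+9->D; (1,5):dx=+1,dy=-4->D
  (1,6):dx=-9,dy=-1->C; (1,7):dx=-3,dy=+5->D; (1,8):dx=-2,dy=+7->D; (2,3):dx=-5,dy=+8->D
  (2,4):dx=-2,dy=+7->D; (2,5):dx=+6,dy=-6->D; (2,6):dx=-4,dy=-3->C; (2,7):dx=+2,dy=+3->C
  (2,8):dx=+3,dy=+5->C; (3,4):dx=+3,dy=-1->D; (3,5):dx=+11,dy=-14->D; (3,6):dx=+1,dy=-11->D
  (3,7):dx=+7,dy=-5->D; (3,8):dx=+8,dy=-3->D; (4,5):dx=+8,dy=-13->D; (4,6):dx=-2,dy=-10->C
  (4,7):dx=+4,dy=-4->D; (4,8):dx=+5,dy=-2->D; (5,6):dx=-10,dy=+3->D; (5,7):dx=-4,dy=+9->D
  (5,8):dx=-3,dy=+11->D; (6,7):dx=+6,dy=+6->C; (6,8):dx=+7,dy=+8->C; (7,8):dx=+1,dy=+2->C
Step 2: C = 8, D = 20, total pairs = 28.
Step 3: tau = (C - D)/(n(n-1)/2) = (8 - 20)/28 = -0.428571.
Step 4: Exact two-sided p-value (enumerate n! = 40320 permutations of y under H0): p = 0.178869.
Step 5: alpha = 0.1. fail to reject H0.

tau_b = -0.4286 (C=8, D=20), p = 0.178869, fail to reject H0.


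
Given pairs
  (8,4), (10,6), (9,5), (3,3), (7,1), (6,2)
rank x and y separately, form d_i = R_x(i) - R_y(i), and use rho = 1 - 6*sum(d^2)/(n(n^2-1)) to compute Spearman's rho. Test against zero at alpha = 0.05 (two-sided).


Step 1: Rank x and y separately (midranks; no ties here).
rank(x): 8->4, 10->6, 9->5, 3->1, 7->3, 6->2
rank(y): 4->4, 6->6, 5->5, 3->3, 1->1, 2->2
Step 2: d_i = R_x(i) - R_y(i); compute d_i^2.
  (4-4)^2=0, (6-6)^2=0, (5-5)^2=0, (1-3)^2=4, (3-1)^2=4, (2-2)^2=0
sum(d^2) = 8.
Step 3: rho = 1 - 6*8 / (6*(6^2 - 1)) = 1 - 48/210 = 0.771429.
Step 4: Under H0, t = rho * sqrt((n-2)/(1-rho^2)) = 2.4247 ~ t(4).
Step 5: Two-sided p-value from the t-distribution with 4 df = 0.072397.
Step 6: alpha = 0.05. fail to reject H0.

rho = 0.7714, p = 0.072397, fail to reject H0 at alpha = 0.05.


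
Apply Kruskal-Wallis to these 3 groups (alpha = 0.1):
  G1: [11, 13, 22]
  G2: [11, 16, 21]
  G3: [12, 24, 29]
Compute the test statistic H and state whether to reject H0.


Step 1: Combine all N = 9 observations and assign midranks.
sorted (value, group, rank): (11,G1,1.5), (11,G2,1.5), (12,G3,3), (13,G1,4), (16,G2,5), (21,G2,6), (22,G1,7), (24,G3,8), (29,G3,9)
Step 2: Sum ranks within each group.
R_1 = 12.5 (n_1 = 3)
R_2 = 12.5 (n_2 = 3)
R_3 = 20 (n_3 = 3)
Step 3: H = 12/(N(N+1)) * sum(R_i^2/n_i) - 3(N+1)
     = 12/(9*10) * (12.5^2/3 + 12.5^2/3 + 20^2/3) - 3*10
     = 0.133333 * 237.5 - 30
     = 1.666667.
Step 4: Ties present; correction factor C = 1 - 6/(9^3 - 9) = 0.991667. Corrected H = 1.666667 / 0.991667 = 1.680672.
Step 5: Under H0, H ~ chi^2(2); p-value = 0.431565.
Step 6: alpha = 0.1. fail to reject H0.

H = 1.6807, df = 2, p = 0.431565, fail to reject H0.


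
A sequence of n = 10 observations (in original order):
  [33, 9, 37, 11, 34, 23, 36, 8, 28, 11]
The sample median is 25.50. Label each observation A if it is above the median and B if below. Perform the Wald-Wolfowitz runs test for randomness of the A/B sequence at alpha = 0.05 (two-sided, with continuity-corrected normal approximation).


Step 1: Compute median = 25.50; label A = above, B = below.
Labels in order: ABABABABAB  (n_A = 5, n_B = 5)
Step 2: Count runs R = 10.
Step 3: Under H0 (random ordering), E[R] = 2*n_A*n_B/(n_A+n_B) + 1 = 2*5*5/10 + 1 = 6.0000.
        Var[R] = 2*n_A*n_B*(2*n_A*n_B - n_A - n_B) / ((n_A+n_B)^2 * (n_A+n_B-1)) = 2000/900 = 2.2222.
        SD[R] = 1.4907.
Step 4: Continuity-corrected z = (R - 0.5 - E[R]) / SD[R] = (10 - 0.5 - 6.0000) / 1.4907 = 2.3479.
Step 5: Two-sided p-value via normal approximation = 2*(1 - Phi(|z|)) = 0.018881.
Step 6: alpha = 0.05. reject H0.

R = 10, z = 2.3479, p = 0.018881, reject H0.


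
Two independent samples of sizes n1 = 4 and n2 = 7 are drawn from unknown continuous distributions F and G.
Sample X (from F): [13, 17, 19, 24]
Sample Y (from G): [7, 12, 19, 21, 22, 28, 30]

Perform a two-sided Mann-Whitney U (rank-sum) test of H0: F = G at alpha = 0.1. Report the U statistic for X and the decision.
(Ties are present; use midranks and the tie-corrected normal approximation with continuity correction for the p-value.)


Step 1: Combine and sort all 11 observations; assign midranks.
sorted (value, group): (7,Y), (12,Y), (13,X), (17,X), (19,X), (19,Y), (21,Y), (22,Y), (24,X), (28,Y), (30,Y)
ranks: 7->1, 12->2, 13->3, 17->4, 19->5.5, 19->5.5, 21->7, 22->8, 24->9, 28->10, 30->11
Step 2: Rank sum for X: R1 = 3 + 4 + 5.5 + 9 = 21.5.
Step 3: U_X = R1 - n1(n1+1)/2 = 21.5 - 4*5/2 = 21.5 - 10 = 11.5.
       U_Y = n1*n2 - U_X = 28 - 11.5 = 16.5.
Step 4: Ties are present, so use the tie-corrected normal approximation (with continuity correction) for the p-value.
Step 5: p-value = 0.704817; compare to alpha = 0.1. fail to reject H0.

U_X = 11.5, p = 0.704817, fail to reject H0 at alpha = 0.1.


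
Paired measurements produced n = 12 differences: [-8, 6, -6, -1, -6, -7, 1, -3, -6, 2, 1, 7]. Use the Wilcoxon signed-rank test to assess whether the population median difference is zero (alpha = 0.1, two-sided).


Step 1: Drop any zero differences (none here) and take |d_i|.
|d| = [8, 6, 6, 1, 6, 7, 1, 3, 6, 2, 1, 7]
Step 2: Midrank |d_i| (ties get averaged ranks).
ranks: |8|->12, |6|->7.5, |6|->7.5, |1|->2, |6|->7.5, |7|->10.5, |1|->2, |3|->5, |6|->7.5, |2|->4, |1|->2, |7|->10.5
Step 3: Attach original signs; sum ranks with positive sign and with negative sign.
W+ = 7.5 + 2 + 4 + 2 + 10.5 = 26
W- = 12 + 7.5 + 2 + 7.5 + 10.5 + 5 + 7.5 = 52
(Check: W+ + W- = 78 should equal n(n+1)/2 = 78.)
Step 4: Test statistic W = min(W+, W-) = 26.
Step 5: Ties in |d|, so use the tie-corrected normal approximation.
        E[W] = n(n+1)/4 = 12*13/4 = 39.
        Tie groups: |d|=1 (t=3), |d|=6 (t=4), |d|=7 (t=2); sum(t^3 - t) = 90.
        Var[W] = n(n+1)(2n+1)/24 - sum(t^3-t)/48 = 3900/24 - 90/48 = 160.625.
        z = (W - E[W]) / sqrt(Var[W]) = (26 - 39) / 12.6738 = -1.0257.
        Two-sided p = 2*Phi(z) = 0.305015.
Step 6: alpha = 0.1. fail to reject H0.

W+ = 26, W- = 52, W = min = 26, p = 0.305015, fail to reject H0.
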